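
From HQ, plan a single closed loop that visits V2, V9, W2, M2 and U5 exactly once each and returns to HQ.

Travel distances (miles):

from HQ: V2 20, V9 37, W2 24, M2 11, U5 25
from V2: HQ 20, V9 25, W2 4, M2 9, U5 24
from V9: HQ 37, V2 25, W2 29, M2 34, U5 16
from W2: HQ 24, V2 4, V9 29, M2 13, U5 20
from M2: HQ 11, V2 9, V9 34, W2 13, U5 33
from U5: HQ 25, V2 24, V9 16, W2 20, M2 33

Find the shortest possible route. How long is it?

There are 60 distinct closed tours to check (reversals are equivalent).
HQ→V2→V9→W2→M2→U5→HQ: 20+25+29+13+33+25 = 145
HQ→V2→V9→W2→U5→M2→HQ: 20+25+29+20+33+11 = 138
HQ→V2→V9→M2→W2→U5→HQ: 20+25+34+13+20+25 = 137
HQ→V2→V9→M2→U5→W2→HQ: 20+25+34+33+20+24 = 156
HQ→V2→V9→U5→W2→M2→HQ: 20+25+16+20+13+11 = 105
HQ→V2→V9→U5→M2→W2→HQ: 20+25+16+33+13+24 = 131
HQ→V2→W2→V9→M2→U5→HQ: 20+4+29+34+33+25 = 145
HQ→V2→W2→V9→U5→M2→HQ: 20+4+29+16+33+11 = 113
HQ→V2→W2→M2→V9→U5→HQ: 20+4+13+34+16+25 = 112
HQ→V2→W2→M2→U5→V9→HQ: 20+4+13+33+16+37 = 123
HQ→V2→W2→U5→V9→M2→HQ: 20+4+20+16+34+11 = 105
HQ→V2→W2→U5→M2→V9→HQ: 20+4+20+33+34+37 = 148
HQ→V2→M2→V9→W2→U5→HQ: 20+9+34+29+20+25 = 137
HQ→V2→M2→V9→U5→W2→HQ: 20+9+34+16+20+24 = 123
… (46 more)
HQ→M2→V2→W2→V9→U5→HQ: 11+9+4+29+16+25 = 94  ← best
The minimum is 94.
One optimal route: HQ → M2 → V2 → W2 → V9 → U5 → HQ (or its reverse).

Shortest round trip = 94 miles.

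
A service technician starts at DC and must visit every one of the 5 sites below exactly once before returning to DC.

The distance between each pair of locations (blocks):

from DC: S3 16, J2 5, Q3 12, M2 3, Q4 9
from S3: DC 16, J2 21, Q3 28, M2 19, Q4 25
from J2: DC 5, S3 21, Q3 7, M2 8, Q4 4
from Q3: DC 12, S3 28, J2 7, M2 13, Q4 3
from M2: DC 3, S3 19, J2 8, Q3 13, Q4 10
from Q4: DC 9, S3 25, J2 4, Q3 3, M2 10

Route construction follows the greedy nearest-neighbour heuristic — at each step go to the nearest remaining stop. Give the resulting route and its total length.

At DC the remaining stops are M2 3, J2 5, Q4 9, Q3 12, S3 16; go to M2.
At M2 the remaining stops are J2 8, Q4 10, Q3 13, S3 19; go to J2.
At J2 the remaining stops are Q4 4, Q3 7, S3 21; go to Q4.
At Q4 the remaining stops are Q3 3, S3 25; go to Q3.
At Q3 the remaining stops are S3 28; go to S3.
Return S3→DC: 16.
Total = 3 + 8 + 4 + 3 + 28 + 16 = 62.

Nearest-neighbour total = 62 blocks; route DC → M2 → J2 → Q4 → Q3 → S3 → DC.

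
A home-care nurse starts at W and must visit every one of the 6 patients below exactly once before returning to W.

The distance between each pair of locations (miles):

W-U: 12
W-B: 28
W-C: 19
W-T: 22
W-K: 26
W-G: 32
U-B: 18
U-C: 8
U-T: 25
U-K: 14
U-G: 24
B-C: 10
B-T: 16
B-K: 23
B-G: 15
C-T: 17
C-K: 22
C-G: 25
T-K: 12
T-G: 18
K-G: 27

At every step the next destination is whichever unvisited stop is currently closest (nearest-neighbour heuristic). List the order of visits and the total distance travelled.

Total distance 101 miles via the nearest-neighbour route W → U → C → B → G → T → K → W.

W → [U:12 / C:19 / T:22 / K:26 / B:28 / G:32] → U (12)
U → [C:8 / K:14 / B:18 / G:24 / T:25] → C (8)
C → [B:10 / T:17 / K:22 / G:25] → B (10)
B → [G:15 / T:16 / K:23] → G (15)
G → [T:18 / K:27] → T (18)
T → [K:12] → K (12)
Return K→W: 26.
Total = 12 + 8 + 10 + 15 + 18 + 12 + 26 = 101.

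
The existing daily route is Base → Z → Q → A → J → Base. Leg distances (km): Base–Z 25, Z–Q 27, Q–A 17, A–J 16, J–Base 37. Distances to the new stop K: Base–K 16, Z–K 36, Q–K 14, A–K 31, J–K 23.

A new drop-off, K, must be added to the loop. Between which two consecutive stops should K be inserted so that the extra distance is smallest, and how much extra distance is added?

+2 km — insert K between J and Base.

Insertion cost between consecutive stops i–j is d(i,K) + d(K,j) − d(i,j):
  between Base and Z: 16 + 36 − 25 = 27
  between Z and Q: 36 + 14 − 27 = 23
  between Q and A: 14 + 31 − 17 = 28
  between A and J: 31 + 23 − 16 = 38
  between J and Base: 23 + 16 − 37 = 2
Cheapest insertion is between J and Base, adding 2.
New total = 122 + 2 = 124.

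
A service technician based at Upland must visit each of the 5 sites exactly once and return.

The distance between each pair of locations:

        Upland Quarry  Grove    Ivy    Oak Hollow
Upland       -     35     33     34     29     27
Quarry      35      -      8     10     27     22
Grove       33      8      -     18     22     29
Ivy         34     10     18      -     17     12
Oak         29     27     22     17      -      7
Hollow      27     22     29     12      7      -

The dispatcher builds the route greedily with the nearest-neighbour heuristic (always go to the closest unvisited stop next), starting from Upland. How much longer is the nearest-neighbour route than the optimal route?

3 longer than the optimal tour.

Upland: Hollow=27, Oak=29, Grove=33, Ivy=34, Quarry=35 ⇒ Hollow
Hollow: Oak=7, Ivy=12, Quarry=22, Grove=29 ⇒ Oak
Oak: Ivy=17, Grove=22, Quarry=27 ⇒ Ivy
Ivy: Quarry=10, Grove=18 ⇒ Quarry
Quarry: Grove=8 ⇒ Grove
NN route Upland → Hollow → Oak → Ivy → Quarry → Grove → Upland costs 102.
Optimal: Upland → Grove → Quarry → Ivy → Hollow → Oak → Upland costs 99 (by enumerating all 60 distinct tours).
Excess = 102 − 99 = 3.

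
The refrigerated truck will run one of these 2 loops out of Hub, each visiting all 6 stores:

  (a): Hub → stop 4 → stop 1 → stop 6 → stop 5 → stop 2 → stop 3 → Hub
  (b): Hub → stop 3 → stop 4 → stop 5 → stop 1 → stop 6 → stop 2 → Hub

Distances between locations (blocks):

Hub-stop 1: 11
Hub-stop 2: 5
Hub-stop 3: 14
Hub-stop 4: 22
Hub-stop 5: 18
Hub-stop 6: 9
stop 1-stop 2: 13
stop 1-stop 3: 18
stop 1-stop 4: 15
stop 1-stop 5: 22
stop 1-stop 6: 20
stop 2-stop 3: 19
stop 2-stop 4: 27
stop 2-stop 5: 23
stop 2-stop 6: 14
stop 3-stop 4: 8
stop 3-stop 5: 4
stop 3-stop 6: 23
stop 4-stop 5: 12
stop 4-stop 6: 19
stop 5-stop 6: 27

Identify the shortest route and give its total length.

95 blocks — (b) is the shortest.

(a): 22 + 15 + 20 + 27 + 23 + 19 + 14 = 140
(b): 14 + 8 + 12 + 22 + 20 + 14 + 5 = 95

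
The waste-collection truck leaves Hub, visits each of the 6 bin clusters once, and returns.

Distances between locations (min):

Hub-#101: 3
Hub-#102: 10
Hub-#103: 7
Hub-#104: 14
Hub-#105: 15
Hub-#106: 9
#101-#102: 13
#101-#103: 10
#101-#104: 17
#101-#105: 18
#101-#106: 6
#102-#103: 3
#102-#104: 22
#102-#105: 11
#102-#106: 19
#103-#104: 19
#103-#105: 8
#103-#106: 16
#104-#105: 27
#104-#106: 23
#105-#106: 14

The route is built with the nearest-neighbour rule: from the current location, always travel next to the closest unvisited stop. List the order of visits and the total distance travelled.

70 min along Hub → #101 → #106 → #105 → #103 → #102 → #104 → Hub.

Hub → [#101:3 / #103:7 / #106:9 / #102:10 / #104:14 / #105:15] → #101 (3)
#101 → [#106:6 / #103:10 / #102:13 / #104:17 / #105:18] → #106 (6)
#106 → [#105:14 / #103:16 / #102:19 / #104:23] → #105 (14)
#105 → [#103:8 / #102:11 / #104:27] → #103 (8)
#103 → [#102:3 / #104:19] → #102 (3)
#102 → [#104:22] → #104 (22)
Return #104→Hub: 14.
Total = 3 + 6 + 14 + 8 + 3 + 22 + 14 = 70.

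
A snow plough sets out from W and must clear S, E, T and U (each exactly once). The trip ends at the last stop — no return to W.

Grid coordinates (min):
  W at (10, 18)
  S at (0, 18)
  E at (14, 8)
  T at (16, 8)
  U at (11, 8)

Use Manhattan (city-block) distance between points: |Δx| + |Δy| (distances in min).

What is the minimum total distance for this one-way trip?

Minimum one-way distance = 36 min.

There are 4! = 24 possible orderings.
W→S→E→T→U: 10+24+2+5 = 41
W→S→E→U→T: 10+24+3+5 = 42
W→S→T→E→U: 10+26+2+3 = 41
W→S→T→U→E: 10+26+5+3 = 44
W→S→U→E→T: 10+21+3+2 = 36
W→S→U→T→E: 10+21+5+2 = 38
W→E→S→T→U: 14+24+26+5 = 69
W→E→S→U→T: 14+24+21+5 = 64
W→E→T→S→U: 14+2+26+21 = 63
W→E→T→U→S: 14+2+5+21 = 42
W→E→U→S→T: 14+3+21+26 = 64
W→E→U→T→S: 14+3+5+26 = 48
W→T→S→E→U: 16+26+24+3 = 69
W→T→S→U→E: 16+26+21+3 = 66
… (10 more)
The minimum is 36.
One shortest path: W → S → U → E → T.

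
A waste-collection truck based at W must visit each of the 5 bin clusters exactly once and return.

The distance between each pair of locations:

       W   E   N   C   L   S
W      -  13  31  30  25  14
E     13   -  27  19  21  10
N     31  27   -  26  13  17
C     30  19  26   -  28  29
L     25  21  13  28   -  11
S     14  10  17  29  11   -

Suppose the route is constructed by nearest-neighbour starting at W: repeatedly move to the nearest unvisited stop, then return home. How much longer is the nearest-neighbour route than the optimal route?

Excess over optimum: 7.

W: E=13, S=14, L=25, C=30, N=31 ⇒ E
E: S=10, C=19, L=21, N=27 ⇒ S
S: L=11, N=17, C=29 ⇒ L
L: N=13, C=28 ⇒ N
N: C=26 ⇒ C
NN route W → E → S → L → N → C → W costs 103.
Optimal: W → E → C → N → L → S → W costs 96 (by enumerating all 60 distinct tours).
Excess = 103 − 96 = 7.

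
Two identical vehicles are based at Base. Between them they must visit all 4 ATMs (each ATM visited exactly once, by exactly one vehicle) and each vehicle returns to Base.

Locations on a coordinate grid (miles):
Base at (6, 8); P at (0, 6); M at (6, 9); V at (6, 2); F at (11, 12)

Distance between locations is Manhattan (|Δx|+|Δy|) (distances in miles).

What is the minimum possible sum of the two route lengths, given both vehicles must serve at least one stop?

Try each way of splitting the stops between the two vehicles (each non-empty) and, for each split, find the best tour for each vehicle:
  {P} + {M, V, F}: 16 + 30 = 46
  {M} + {P, V, F}: 2 + 42 = 44
  {P, M} + {V, F}: 18 + 30 = 48
  {V} + {P, M, F}: 12 + 34 = 46
  {P, V} + {M, F}: 24 + 18 = 42
  {M, V} + {P, F}: 14 + 34 = 48
  … (7 splits in total)
Best: vehicle 1 Base → P → V → Base = 24; vehicle 2 Base → M → F → Base = 18; combined 42.

42 miles — the smallest possible combined total.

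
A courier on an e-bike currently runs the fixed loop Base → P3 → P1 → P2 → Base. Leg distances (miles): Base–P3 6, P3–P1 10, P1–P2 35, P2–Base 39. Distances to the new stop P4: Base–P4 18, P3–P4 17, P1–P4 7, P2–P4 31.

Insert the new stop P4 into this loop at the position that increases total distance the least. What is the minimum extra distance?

Insertion cost between consecutive stops i–j is d(i,P4) + d(P4,j) − d(i,j):
  between Base and P3: 18 + 17 − 6 = 29
  between P3 and P1: 17 + 7 − 10 = 14
  between P1 and P2: 7 + 31 − 35 = 3
  between P2 and Base: 31 + 18 − 39 = 10
Cheapest insertion is between P1 and P2, adding 3.
New total = 90 + 3 = 93.

Minimum extra distance: 3 miles, inserting P4 between P1 and P2.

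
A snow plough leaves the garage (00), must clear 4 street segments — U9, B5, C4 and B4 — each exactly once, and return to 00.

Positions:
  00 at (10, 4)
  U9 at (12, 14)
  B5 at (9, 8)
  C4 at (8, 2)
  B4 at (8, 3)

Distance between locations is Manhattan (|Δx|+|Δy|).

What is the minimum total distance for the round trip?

There are 12 distinct closed tours to check (reversals are equivalent).
00 - U9 - B5 - C4 - B4 - 00: 12+9+7+1+3 = 32
00 - U9 - B5 - B4 - C4 - 00: 12+9+6+1+4 = 32
00 - U9 - C4 - B5 - B4 - 00: 12+16+7+6+3 = 44
00 - U9 - C4 - B4 - B5 - 00: 12+16+1+6+5 = 40
00 - U9 - B4 - B5 - C4 - 00: 12+15+6+7+4 = 44
00 - U9 - B4 - C4 - B5 - 00: 12+15+1+7+5 = 40
00 - B5 - U9 - C4 - B4 - 00: 5+9+16+1+3 = 34
00 - B5 - U9 - B4 - C4 - 00: 5+9+15+1+4 = 34
00 - B5 - C4 - U9 - B4 - 00: 5+7+16+15+3 = 46
00 - B5 - B4 - U9 - C4 - 00: 5+6+15+16+4 = 46
00 - C4 - U9 - B5 - B4 - 00: 4+16+9+6+3 = 38
00 - C4 - B5 - U9 - B4 - 00: 4+7+9+15+3 = 38
The minimum is 32.
One optimal route: 00 → U9 → B5 → C4 → B4 → 00 (or its reverse).

Shortest round trip = 32.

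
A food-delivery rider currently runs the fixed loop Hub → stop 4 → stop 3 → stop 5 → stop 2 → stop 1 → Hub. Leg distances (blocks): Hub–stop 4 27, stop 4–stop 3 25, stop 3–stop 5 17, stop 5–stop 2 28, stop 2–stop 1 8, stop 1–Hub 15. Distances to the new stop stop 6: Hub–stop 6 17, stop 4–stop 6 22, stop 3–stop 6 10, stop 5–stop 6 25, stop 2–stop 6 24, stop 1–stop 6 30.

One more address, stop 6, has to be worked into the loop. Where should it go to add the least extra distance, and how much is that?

Adding 7 blocks by placing stop 6 on the stop 4–stop 3 leg.

Insertion cost between consecutive stops i–j is d(i,stop 6) + d(stop 6,j) − d(i,j):
  between Hub and stop 4: 17 + 22 − 27 = 12
  between stop 4 and stop 3: 22 + 10 − 25 = 7
  between stop 3 and stop 5: 10 + 25 − 17 = 18
  between stop 5 and stop 2: 25 + 24 − 28 = 21
  between stop 2 and stop 1: 24 + 30 − 8 = 46
  between stop 1 and Hub: 30 + 17 − 15 = 32
Cheapest insertion is between stop 4 and stop 3, adding 7.
New total = 120 + 7 = 127.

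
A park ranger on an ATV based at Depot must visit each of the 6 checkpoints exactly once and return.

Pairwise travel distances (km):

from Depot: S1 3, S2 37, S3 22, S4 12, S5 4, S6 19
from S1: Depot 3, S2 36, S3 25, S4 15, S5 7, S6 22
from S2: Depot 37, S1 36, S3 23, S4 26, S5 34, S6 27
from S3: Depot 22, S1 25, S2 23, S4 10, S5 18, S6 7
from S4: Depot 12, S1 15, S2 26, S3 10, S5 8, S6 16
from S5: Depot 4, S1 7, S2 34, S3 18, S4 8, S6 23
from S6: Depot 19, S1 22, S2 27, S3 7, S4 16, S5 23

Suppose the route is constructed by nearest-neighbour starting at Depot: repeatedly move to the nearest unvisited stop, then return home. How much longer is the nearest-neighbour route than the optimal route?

Excess over optimum: 6 km.

From Depot: S1=3, S5=4, S4=12, S6=19, S3=22, S2=37 → choose S1 (3).
From S1: S5=7, S4=15, S6=22, S3=25, S2=36 → choose S5 (7).
From S5: S4=8, S3=18, S6=23, S2=34 → choose S4 (8).
From S4: S3=10, S6=16, S2=26 → choose S3 (10).
From S3: S6=7, S2=23 → choose S6 (7).
From S6: S2=27 → choose S2 (27).
NN route Depot → S1 → S5 → S4 → S3 → S6 → S2 → Depot costs 99.
Optimal: Depot → S1 → S5 → S4 → S2 → S3 → S6 → Depot costs 93 (by enumerating all 360 distinct tours).
Excess = 99 − 93 = 6.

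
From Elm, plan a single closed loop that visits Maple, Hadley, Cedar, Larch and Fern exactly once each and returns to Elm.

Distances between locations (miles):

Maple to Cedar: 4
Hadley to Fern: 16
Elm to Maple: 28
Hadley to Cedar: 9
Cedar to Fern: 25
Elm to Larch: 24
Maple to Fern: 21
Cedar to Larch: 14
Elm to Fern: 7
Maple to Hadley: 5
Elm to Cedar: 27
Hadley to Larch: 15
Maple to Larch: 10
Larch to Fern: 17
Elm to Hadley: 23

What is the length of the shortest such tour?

There are 60 distinct closed tours to check (reversals are equivalent).
Elm→Maple→Hadley→Cedar→Larch→Fern→Elm: 28+5+9+14+17+7 = 80
Elm→Maple→Hadley→Cedar→Fern→Larch→Elm: 28+5+9+25+17+24 = 108
Elm→Maple→Hadley→Larch→Cedar→Fern→Elm: 28+5+15+14+25+7 = 94
Elm→Maple→Hadley→Larch→Fern→Cedar→Elm: 28+5+15+17+25+27 = 117
Elm→Maple→Hadley→Fern→Cedar→Larch→Elm: 28+5+16+25+14+24 = 112
Elm→Maple→Hadley→Fern→Larch→Cedar→Elm: 28+5+16+17+14+27 = 107
Elm→Maple→Cedar→Hadley→Larch→Fern→Elm: 28+4+9+15+17+7 = 80
Elm→Maple→Cedar→Hadley→Fern→Larch→Elm: 28+4+9+16+17+24 = 98
Elm→Maple→Cedar→Larch→Hadley→Fern→Elm: 28+4+14+15+16+7 = 84
Elm→Maple→Cedar→Larch→Fern→Hadley→Elm: 28+4+14+17+16+23 = 102
Elm→Maple→Cedar→Fern→Hadley→Larch→Elm: 28+4+25+16+15+24 = 112
Elm→Maple→Cedar→Fern→Larch→Hadley→Elm: 28+4+25+17+15+23 = 112
Elm→Maple→Larch→Hadley→Cedar→Fern→Elm: 28+10+15+9+25+7 = 94
Elm→Maple→Larch→Hadley→Fern→Cedar→Elm: 28+10+15+16+25+27 = 121
… (46 more)
Elm→Hadley→Maple→Cedar→Larch→Fern→Elm: 23+5+4+14+17+7 = 70  ← best
The minimum is 70.
One optimal route: Elm → Hadley → Maple → Cedar → Larch → Fern → Elm (or its reverse).

Minimum total distance: 70 miles.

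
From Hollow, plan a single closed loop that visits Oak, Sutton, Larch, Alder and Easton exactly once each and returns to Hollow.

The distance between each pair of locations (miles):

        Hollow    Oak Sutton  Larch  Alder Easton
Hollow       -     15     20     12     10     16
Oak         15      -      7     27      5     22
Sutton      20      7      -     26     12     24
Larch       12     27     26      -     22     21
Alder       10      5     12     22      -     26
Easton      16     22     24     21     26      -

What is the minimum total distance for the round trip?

With 5 stops there are 5!/2 = 60 distinct round trips (a route and its reverse cost the same).
Hollow-Oak-Sutton-Larch-Alder-Easton-Hollow: 15+7+26+22+26+16 = 112
Hollow-Oak-Sutton-Larch-Easton-Alder-Hollow: 15+7+26+21+26+10 = 105
Hollow-Oak-Sutton-Alder-Larch-Easton-Hollow: 15+7+12+22+21+16 = 93
Hollow-Oak-Sutton-Alder-Easton-Larch-Hollow: 15+7+12+26+21+12 = 93
Hollow-Oak-Sutton-Easton-Larch-Alder-Hollow: 15+7+24+21+22+10 = 99
Hollow-Oak-Sutton-Easton-Alder-Larch-Hollow: 15+7+24+26+22+12 = 106
Hollow-Oak-Larch-Sutton-Alder-Easton-Hollow: 15+27+26+12+26+16 = 122
Hollow-Oak-Larch-Sutton-Easton-Alder-Hollow: 15+27+26+24+26+10 = 128
Hollow-Oak-Larch-Alder-Sutton-Easton-Hollow: 15+27+22+12+24+16 = 116
Hollow-Oak-Larch-Alder-Easton-Sutton-Hollow: 15+27+22+26+24+20 = 134
Hollow-Oak-Larch-Easton-Sutton-Alder-Hollow: 15+27+21+24+12+10 = 109
Hollow-Oak-Larch-Easton-Alder-Sutton-Hollow: 15+27+21+26+12+20 = 121
Hollow-Oak-Alder-Sutton-Larch-Easton-Hollow: 15+5+12+26+21+16 = 95
Hollow-Oak-Alder-Sutton-Easton-Larch-Hollow: 15+5+12+24+21+12 = 89
… (46 more)
Hollow-Larch-Easton-Sutton-Oak-Alder-Hollow: 12+21+24+7+5+10 = 79  ← best
The minimum is 79.
One optimal route: Hollow → Larch → Easton → Sutton → Oak → Alder → Hollow (or its reverse).

79 miles — the shortest possible round trip.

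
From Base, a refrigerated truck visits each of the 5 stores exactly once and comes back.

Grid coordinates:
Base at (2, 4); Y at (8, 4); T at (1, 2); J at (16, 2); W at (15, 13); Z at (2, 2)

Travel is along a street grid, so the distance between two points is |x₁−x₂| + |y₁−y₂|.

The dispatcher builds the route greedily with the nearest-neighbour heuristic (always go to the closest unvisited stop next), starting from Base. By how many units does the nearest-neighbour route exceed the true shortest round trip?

4 longer than the optimal tour.

Base: Z=2, T=3, Y=6, J=16, W=22 ⇒ Z
Z: T=1, Y=8, J=14, W=24 ⇒ T
T: Y=9, J=15, W=25 ⇒ Y
Y: J=10, W=16 ⇒ J
J: W=12 ⇒ W
NN route Base → Z → T → Y → J → W → Base costs 56.
Optimal: Base → Y → W → J → T → Z → Base costs 52 (by enumerating all 60 distinct tours).
Excess = 56 − 52 = 4.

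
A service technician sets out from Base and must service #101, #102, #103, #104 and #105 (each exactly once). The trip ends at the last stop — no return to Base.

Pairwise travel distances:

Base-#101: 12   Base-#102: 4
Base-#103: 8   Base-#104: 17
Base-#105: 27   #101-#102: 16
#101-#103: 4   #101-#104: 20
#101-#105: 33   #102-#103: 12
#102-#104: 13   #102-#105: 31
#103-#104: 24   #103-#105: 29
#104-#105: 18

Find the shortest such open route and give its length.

Minimum one-way distance = 58.

There are 5! = 120 possible orderings.
Base - #101 - #102 - #103 - #104 - #105: 12+16+12+24+18 = 82
Base - #101 - #102 - #103 - #105 - #104: 12+16+12+29+18 = 87
Base - #101 - #102 - #104 - #103 - #105: 12+16+13+24+29 = 94
Base - #101 - #102 - #104 - #105 - #103: 12+16+13+18+29 = 88
Base - #101 - #102 - #105 - #103 - #104: 12+16+31+29+24 = 112
Base - #101 - #102 - #105 - #104 - #103: 12+16+31+18+24 = 101
Base - #101 - #103 - #102 - #104 - #105: 12+4+12+13+18 = 59
Base - #101 - #103 - #102 - #105 - #104: 12+4+12+31+18 = 77
Base - #101 - #103 - #104 - #102 - #105: 12+4+24+13+31 = 84
Base - #101 - #103 - #104 - #105 - #102: 12+4+24+18+31 = 89
Base - #101 - #103 - #105 - #102 - #104: 12+4+29+31+13 = 89
Base - #101 - #103 - #105 - #104 - #102: 12+4+29+18+13 = 76
Base - #101 - #104 - #102 - #103 - #105: 12+20+13+12+29 = 86
Base - #101 - #104 - #102 - #105 - #103: 12+20+13+31+29 = 105
… (106 more)
Base - #102 - #103 - #101 - #104 - #105: 4+12+4+20+18 = 58  ← best
The minimum is 58.
One shortest path: Base → #102 → #103 → #101 → #104 → #105.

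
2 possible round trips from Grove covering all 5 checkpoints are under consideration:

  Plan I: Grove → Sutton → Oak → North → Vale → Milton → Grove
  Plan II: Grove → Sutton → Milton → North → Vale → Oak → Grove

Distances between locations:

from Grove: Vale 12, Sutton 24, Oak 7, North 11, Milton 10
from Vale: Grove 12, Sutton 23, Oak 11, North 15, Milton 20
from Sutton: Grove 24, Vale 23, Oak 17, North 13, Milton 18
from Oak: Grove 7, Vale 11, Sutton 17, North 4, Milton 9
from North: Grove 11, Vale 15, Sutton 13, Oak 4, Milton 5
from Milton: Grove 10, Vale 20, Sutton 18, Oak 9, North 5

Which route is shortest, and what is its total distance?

Plan I: 24 + 17 + 4 + 15 + 20 + 10 = 90
Plan II: 24 + 18 + 5 + 15 + 11 + 7 = 80

80 — Plan II is the shortest.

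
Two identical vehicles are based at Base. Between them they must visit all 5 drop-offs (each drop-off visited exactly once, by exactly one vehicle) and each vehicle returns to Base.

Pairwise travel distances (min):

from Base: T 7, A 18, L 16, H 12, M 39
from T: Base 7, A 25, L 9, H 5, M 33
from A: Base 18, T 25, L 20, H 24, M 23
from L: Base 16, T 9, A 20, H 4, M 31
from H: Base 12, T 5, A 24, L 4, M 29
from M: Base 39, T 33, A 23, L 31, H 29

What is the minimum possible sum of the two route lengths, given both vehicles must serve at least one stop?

Check every non-empty split of the stops between the two vehicles; for each half take its own optimal tour:
  {T} + {A, L, H, M}: 14 + 88 = 102
  {A} + {T, L, H, M}: 36 + 86 = 122
  {T, A} + {L, H, M}: 50 + 86 = 136
  {L} + {T, A, H, M}: 32 + 82 = 114
  {T, L} + {A, H, M}: 32 + 82 = 114
  {A, L} + {T, H, M}: 54 + 80 = 134
  … (15 splits in total)
Best: vehicle 1 Base → T → Base = 14; vehicle 2 Base → A → M → L → H → Base = 88; combined 102.

Minimum combined distance: 102 min.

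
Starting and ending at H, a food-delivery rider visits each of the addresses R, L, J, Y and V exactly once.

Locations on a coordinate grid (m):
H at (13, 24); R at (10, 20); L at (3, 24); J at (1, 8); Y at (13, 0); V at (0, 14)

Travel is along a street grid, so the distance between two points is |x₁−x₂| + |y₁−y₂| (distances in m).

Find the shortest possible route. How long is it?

Minimum total distance: 80 m.

There are 60 distinct closed tours to check (reversals are equivalent).
H → R → L → J → Y → V → H: 7+11+18+20+27+23 = 106
H → R → L → J → V → Y → H: 7+11+18+7+27+24 = 94
H → R → L → Y → J → V → H: 7+11+34+20+7+23 = 102
H → R → L → Y → V → J → H: 7+11+34+27+7+28 = 114
H → R → L → V → J → Y → H: 7+11+13+7+20+24 = 82
H → R → L → V → Y → J → H: 7+11+13+27+20+28 = 106
H → R → J → L → Y → V → H: 7+21+18+34+27+23 = 130
H → R → J → L → V → Y → H: 7+21+18+13+27+24 = 110
H → R → J → Y → L → V → H: 7+21+20+34+13+23 = 118
H → R → J → Y → V → L → H: 7+21+20+27+13+10 = 98
H → R → J → V → L → Y → H: 7+21+7+13+34+24 = 106
H → R → J → V → Y → L → H: 7+21+7+27+34+10 = 106
H → R → Y → L → J → V → H: 7+23+34+18+7+23 = 112
H → R → Y → L → V → J → H: 7+23+34+13+7+28 = 112
… (46 more)
H → R → Y → J → V → L → H: 7+23+20+7+13+10 = 80  ← best
The minimum is 80.
One optimal route: H → R → Y → J → V → L → H (or its reverse).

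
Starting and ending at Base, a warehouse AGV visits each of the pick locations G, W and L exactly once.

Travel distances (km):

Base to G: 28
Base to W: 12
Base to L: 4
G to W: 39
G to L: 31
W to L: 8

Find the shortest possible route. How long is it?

With 3 stops there are 3!/2 = 3 distinct round trips (a route and its reverse cost the same).
Base-G-W-L-Base: 28+39+8+4 = 79
Base-G-L-W-Base: 28+31+8+12 = 79
Base-W-G-L-Base: 12+39+31+4 = 86
The minimum is 79.
One optimal route: Base → G → W → L → Base (or its reverse).

Shortest round trip = 79 km.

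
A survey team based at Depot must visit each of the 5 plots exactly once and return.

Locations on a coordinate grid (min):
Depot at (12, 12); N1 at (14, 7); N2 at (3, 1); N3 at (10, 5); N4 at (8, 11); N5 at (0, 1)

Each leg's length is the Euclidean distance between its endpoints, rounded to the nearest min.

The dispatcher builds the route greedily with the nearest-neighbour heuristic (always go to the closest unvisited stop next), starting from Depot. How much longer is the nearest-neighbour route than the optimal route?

9 min longer than the optimal tour.

Depot: N4=4, N1=5, N3=7, N2=14, N5=16 ⇒ N4
N4: N3=6, N1=7, N2=11, N5=13 ⇒ N3
N3: N1=4, N2=8, N5=11 ⇒ N1
N1: N2=13, N5=15 ⇒ N2
N2: N5=3 ⇒ N5
NN route Depot → N4 → N3 → N1 → N2 → N5 → Depot costs 46.
Optimal: Depot → N1 → N3 → N2 → N5 → N4 → Depot costs 37 (by enumerating all 60 distinct tours).
Excess = 46 − 37 = 9.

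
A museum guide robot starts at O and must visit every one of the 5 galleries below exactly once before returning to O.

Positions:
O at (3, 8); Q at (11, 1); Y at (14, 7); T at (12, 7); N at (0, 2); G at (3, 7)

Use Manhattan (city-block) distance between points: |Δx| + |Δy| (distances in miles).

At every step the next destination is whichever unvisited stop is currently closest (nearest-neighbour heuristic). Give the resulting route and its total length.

Nearest-neighbour total = 42 miles; route O → G → N → Q → T → Y → O.

O → [G:1 / N:9 / T:10 / Y:12 / Q:15] → G (1)
G → [N:8 / T:9 / Y:11 / Q:14] → N (8)
N → [Q:12 / T:17 / Y:19] → Q (12)
Q → [T:7 / Y:9] → T (7)
T → [Y:2] → Y (2)
Return Y→O: 12.
Total = 1 + 8 + 12 + 7 + 2 + 12 = 42.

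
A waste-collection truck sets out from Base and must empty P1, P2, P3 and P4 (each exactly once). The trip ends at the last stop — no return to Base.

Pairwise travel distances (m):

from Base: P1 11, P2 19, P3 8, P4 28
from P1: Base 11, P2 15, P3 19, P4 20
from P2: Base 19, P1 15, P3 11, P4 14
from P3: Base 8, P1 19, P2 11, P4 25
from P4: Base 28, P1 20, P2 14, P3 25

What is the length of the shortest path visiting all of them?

Shortest open route: 53 m.

There are 4! = 24 possible orderings.
Base → P1 → P2 → P3 → P4: 11+15+11+25 = 62
Base → P1 → P2 → P4 → P3: 11+15+14+25 = 65
Base → P1 → P3 → P2 → P4: 11+19+11+14 = 55
Base → P1 → P3 → P4 → P2: 11+19+25+14 = 69
Base → P1 → P4 → P2 → P3: 11+20+14+11 = 56
Base → P1 → P4 → P3 → P2: 11+20+25+11 = 67
Base → P2 → P1 → P3 → P4: 19+15+19+25 = 78
Base → P2 → P1 → P4 → P3: 19+15+20+25 = 79
Base → P2 → P3 → P1 → P4: 19+11+19+20 = 69
Base → P2 → P3 → P4 → P1: 19+11+25+20 = 75
Base → P2 → P4 → P1 → P3: 19+14+20+19 = 72
Base → P2 → P4 → P3 → P1: 19+14+25+19 = 77
Base → P3 → P1 → P2 → P4: 8+19+15+14 = 56
Base → P3 → P1 → P4 → P2: 8+19+20+14 = 61
… (10 more)
Base → P3 → P2 → P4 → P1: 8+11+14+20 = 53  ← best
The minimum is 53.
One shortest path: Base → P3 → P2 → P4 → P1.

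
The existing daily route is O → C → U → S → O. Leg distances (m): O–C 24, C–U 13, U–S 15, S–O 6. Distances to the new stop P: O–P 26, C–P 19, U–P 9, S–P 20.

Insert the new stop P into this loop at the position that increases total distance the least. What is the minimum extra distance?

Insertion cost between consecutive stops i–j is d(i,P) + d(P,j) − d(i,j):
  between O and C: 26 + 19 − 24 = 21
  between C and U: 19 + 9 − 13 = 15
  between U and S: 9 + 20 − 15 = 14
  between S and O: 20 + 26 − 6 = 40
Cheapest insertion is between U and S, adding 14.
New total = 58 + 14 = 72.

Minimum extra distance: 14 m, inserting P between U and S.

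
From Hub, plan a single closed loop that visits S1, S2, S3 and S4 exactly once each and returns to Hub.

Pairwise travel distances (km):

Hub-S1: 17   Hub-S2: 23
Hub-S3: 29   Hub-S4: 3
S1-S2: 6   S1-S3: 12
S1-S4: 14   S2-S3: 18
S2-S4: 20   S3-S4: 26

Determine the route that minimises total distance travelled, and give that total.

With 4 stops there are 4!/2 = 12 distinct round trips (a route and its reverse cost the same).
Hub→S1→S2→S3→S4→Hub: 17+6+18+26+3 = 70
Hub→S1→S2→S4→S3→Hub: 17+6+20+26+29 = 98
Hub→S1→S3→S2→S4→Hub: 17+12+18+20+3 = 70
Hub→S1→S3→S4→S2→Hub: 17+12+26+20+23 = 98
Hub→S1→S4→S2→S3→Hub: 17+14+20+18+29 = 98
Hub→S1→S4→S3→S2→Hub: 17+14+26+18+23 = 98
Hub→S2→S1→S3→S4→Hub: 23+6+12+26+3 = 70
Hub→S2→S1→S4→S3→Hub: 23+6+14+26+29 = 98
Hub→S2→S3→S1→S4→Hub: 23+18+12+14+3 = 70
Hub→S2→S4→S1→S3→Hub: 23+20+14+12+29 = 98
Hub→S3→S1→S2→S4→Hub: 29+12+6+20+3 = 70
Hub→S3→S2→S1→S4→Hub: 29+18+6+14+3 = 70
The minimum is 70.
One optimal route: Hub → S1 → S2 → S3 → S4 → Hub (or its reverse).

Minimum total distance: 70 km.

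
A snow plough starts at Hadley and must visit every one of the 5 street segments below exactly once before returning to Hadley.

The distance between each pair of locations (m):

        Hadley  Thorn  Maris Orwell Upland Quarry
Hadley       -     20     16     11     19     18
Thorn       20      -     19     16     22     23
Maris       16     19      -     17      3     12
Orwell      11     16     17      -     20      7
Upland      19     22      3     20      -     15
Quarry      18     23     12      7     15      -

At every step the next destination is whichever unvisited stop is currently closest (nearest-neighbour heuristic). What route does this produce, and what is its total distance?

Hadley → [Orwell:11 / Maris:16 / Quarry:18 / Upland:19 / Thorn:20] → Orwell (11)
Orwell → [Quarry:7 / Thorn:16 / Maris:17 / Upland:20] → Quarry (7)
Quarry → [Maris:12 / Upland:15 / Thorn:23] → Maris (12)
Maris → [Upland:3 / Thorn:19] → Upland (3)
Upland → [Thorn:22] → Thorn (22)
Return Thorn→Hadley: 20.
Total = 11 + 7 + 12 + 3 + 22 + 20 = 75.

75 m along Hadley → Orwell → Quarry → Maris → Upland → Thorn → Hadley.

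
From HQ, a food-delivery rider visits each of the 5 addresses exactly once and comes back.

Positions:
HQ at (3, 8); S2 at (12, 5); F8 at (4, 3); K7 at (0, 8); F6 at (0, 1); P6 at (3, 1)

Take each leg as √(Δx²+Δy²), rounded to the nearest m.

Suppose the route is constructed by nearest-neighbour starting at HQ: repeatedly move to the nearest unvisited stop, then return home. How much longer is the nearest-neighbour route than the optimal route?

4 m longer than the optimal tour.

HQ: K7=3, F8=5, P6=7, F6=8, S2=9 ⇒ K7
K7: F8=6, F6=7, P6=8, S2=12 ⇒ F8
F8: P6=2, F6=4, S2=8 ⇒ P6
P6: F6=3, S2=10 ⇒ F6
F6: S2=13 ⇒ S2
NN route HQ → K7 → F8 → P6 → F6 → S2 → HQ costs 36.
Optimal: HQ → S2 → F8 → P6 → F6 → K7 → HQ costs 32 (by enumerating all 60 distinct tours).
Excess = 36 − 32 = 4.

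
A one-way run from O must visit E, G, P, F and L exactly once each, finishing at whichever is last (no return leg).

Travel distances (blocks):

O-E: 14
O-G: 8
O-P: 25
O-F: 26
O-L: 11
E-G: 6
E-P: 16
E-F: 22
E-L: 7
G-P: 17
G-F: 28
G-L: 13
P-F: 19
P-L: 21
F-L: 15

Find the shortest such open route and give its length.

There are 5! = 120 possible orderings.
O - E - G - P - F - L: 14+6+17+19+15 = 71
O - E - G - P - L - F: 14+6+17+21+15 = 73
O - E - G - F - P - L: 14+6+28+19+21 = 88
O - E - G - F - L - P: 14+6+28+15+21 = 84
O - E - G - L - P - F: 14+6+13+21+19 = 73
O - E - G - L - F - P: 14+6+13+15+19 = 67
O - E - P - G - F - L: 14+16+17+28+15 = 90
O - E - P - G - L - F: 14+16+17+13+15 = 75
O - E - P - F - G - L: 14+16+19+28+13 = 90
O - E - P - F - L - G: 14+16+19+15+13 = 77
O - E - P - L - G - F: 14+16+21+13+28 = 92
O - E - P - L - F - G: 14+16+21+15+28 = 94
O - E - F - G - P - L: 14+22+28+17+21 = 102
O - E - F - G - L - P: 14+22+28+13+21 = 98
… (106 more)
O - G - E - L - F - P: 8+6+7+15+19 = 55  ← best
The minimum is 55.
One shortest path: O → G → E → L → F → P.

55 blocks — the minimum one-way total.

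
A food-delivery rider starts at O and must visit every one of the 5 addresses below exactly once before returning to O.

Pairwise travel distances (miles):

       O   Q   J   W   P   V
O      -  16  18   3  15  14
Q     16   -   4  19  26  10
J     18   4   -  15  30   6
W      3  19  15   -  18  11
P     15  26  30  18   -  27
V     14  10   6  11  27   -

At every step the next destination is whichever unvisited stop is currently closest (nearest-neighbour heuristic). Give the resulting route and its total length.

From O: distances to unvisited — W=3, V=14, P=15, Q=16, J=18. Nearest is W (3).
From W: distances to unvisited — V=11, J=15, P=18, Q=19. Nearest is V (11).
From V: distances to unvisited — J=6, Q=10, P=27. Nearest is J (6).
From J: distances to unvisited — Q=4, P=30. Nearest is Q (4).
From Q: distances to unvisited — P=26. Nearest is P (26).
Return P→O: 15.
Total = 3 + 11 + 6 + 4 + 26 + 15 = 65.

Total distance 65 miles via the nearest-neighbour route O → W → V → J → Q → P → O.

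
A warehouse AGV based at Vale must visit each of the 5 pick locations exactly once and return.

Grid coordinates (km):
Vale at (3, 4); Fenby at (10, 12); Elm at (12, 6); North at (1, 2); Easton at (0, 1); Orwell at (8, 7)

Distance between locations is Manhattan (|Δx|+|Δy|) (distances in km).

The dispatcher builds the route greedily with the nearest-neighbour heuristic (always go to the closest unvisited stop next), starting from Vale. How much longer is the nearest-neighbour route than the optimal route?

From Vale: North=4, Easton=6, Orwell=8, Elm=11, Fenby=15 → choose North (4).
From North: Easton=2, Orwell=12, Elm=15, Fenby=19 → choose Easton (2).
From Easton: Orwell=14, Elm=17, Fenby=21 → choose Orwell (14).
From Orwell: Elm=5, Fenby=7 → choose Elm (5).
From Elm: Fenby=8 → choose Fenby (8).
NN route Vale → North → Easton → Orwell → Elm → Fenby → Vale costs 48.
Optimal: Vale → Elm → Fenby → Orwell → North → Easton → Vale costs 46 (by enumerating all 60 distinct tours).
Excess = 48 − 46 = 2.

The nearest-neighbour route is 2 km longer than optimal.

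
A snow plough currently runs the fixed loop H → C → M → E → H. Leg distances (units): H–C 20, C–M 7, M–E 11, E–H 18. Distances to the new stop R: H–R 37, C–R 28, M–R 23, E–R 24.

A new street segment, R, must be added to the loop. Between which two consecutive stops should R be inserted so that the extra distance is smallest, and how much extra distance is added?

Insertion cost between consecutive stops i–j is d(i,R) + d(R,j) − d(i,j):
  between H and C: 37 + 28 − 20 = 45
  between C and M: 28 + 23 − 7 = 44
  between M and E: 23 + 24 − 11 = 36
  between E and H: 24 + 37 − 18 = 43
Cheapest insertion is between M and E, adding 36.
New total = 56 + 36 = 92.

Minimum extra distance: 36, inserting R between M and E.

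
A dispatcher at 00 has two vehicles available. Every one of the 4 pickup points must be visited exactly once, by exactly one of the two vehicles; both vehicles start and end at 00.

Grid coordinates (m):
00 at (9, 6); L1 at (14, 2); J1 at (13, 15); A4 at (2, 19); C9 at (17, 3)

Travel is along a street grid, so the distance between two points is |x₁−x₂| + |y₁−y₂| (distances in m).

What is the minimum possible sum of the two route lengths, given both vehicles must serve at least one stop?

72 m — the smallest possible combined total.

There are 2^3 − 1 = 7 ways to divide the 4 stops into two non-empty groups. For each, the best each vehicle can do is its own shortest tour through its group:
  {L1} + {J1, A4, C9}: 18 + 62 = 80
  {J1} + {L1, A4, C9}: 26 + 64 = 90
  {L1, J1} + {A4, C9}: 36 + 62 = 98
  {A4} + {L1, J1, C9}: 40 + 42 = 82
  {L1, A4} + {J1, C9}: 58 + 40 = 98
  {J1, A4} + {L1, C9}: 48 + 24 = 72
  … (7 splits in total)
Best: vehicle 1 00 → J1 → A4 → 00 = 48; vehicle 2 00 → L1 → C9 → 00 = 24; combined 72.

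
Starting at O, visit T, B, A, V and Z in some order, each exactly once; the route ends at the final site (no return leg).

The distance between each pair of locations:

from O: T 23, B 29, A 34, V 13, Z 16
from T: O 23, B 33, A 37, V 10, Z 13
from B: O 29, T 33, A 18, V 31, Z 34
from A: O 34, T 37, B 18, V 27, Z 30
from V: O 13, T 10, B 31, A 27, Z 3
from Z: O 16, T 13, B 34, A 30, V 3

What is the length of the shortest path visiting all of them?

There are 5! = 120 possible orderings.
O - T - B - A - V - Z: 23+33+18+27+3 = 104
O - T - B - A - Z - V: 23+33+18+30+3 = 107
O - T - B - V - A - Z: 23+33+31+27+30 = 144
O - T - B - V - Z - A: 23+33+31+3+30 = 120
O - T - B - Z - A - V: 23+33+34+30+27 = 147
O - T - B - Z - V - A: 23+33+34+3+27 = 120
O - T - A - B - V - Z: 23+37+18+31+3 = 112
O - T - A - B - Z - V: 23+37+18+34+3 = 115
O - T - A - V - B - Z: 23+37+27+31+34 = 152
O - T - A - V - Z - B: 23+37+27+3+34 = 124
O - T - A - Z - B - V: 23+37+30+34+31 = 155
O - T - A - Z - V - B: 23+37+30+3+31 = 124
O - T - V - B - A - Z: 23+10+31+18+30 = 112
O - T - V - B - Z - A: 23+10+31+34+30 = 128
… (106 more)
O - V - Z - T - B - A: 13+3+13+33+18 = 80  ← best
The minimum is 80.
One shortest path: O → V → Z → T → B → A.

Shortest open route: 80.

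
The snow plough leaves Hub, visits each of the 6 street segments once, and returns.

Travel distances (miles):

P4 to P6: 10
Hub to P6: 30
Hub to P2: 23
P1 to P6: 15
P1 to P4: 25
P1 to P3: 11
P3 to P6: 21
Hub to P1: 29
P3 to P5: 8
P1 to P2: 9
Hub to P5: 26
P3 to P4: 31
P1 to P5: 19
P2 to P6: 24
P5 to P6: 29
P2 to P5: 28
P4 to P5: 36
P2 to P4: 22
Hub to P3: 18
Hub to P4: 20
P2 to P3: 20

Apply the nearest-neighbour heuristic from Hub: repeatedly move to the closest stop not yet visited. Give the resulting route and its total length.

At Hub the remaining stops are P3 18, P4 20, P2 23, P5 26, P1 29, P6 30; go to P3.
At P3 the remaining stops are P5 8, P1 11, P2 20, P6 21, P4 31; go to P5.
At P5 the remaining stops are P1 19, P2 28, P6 29, P4 36; go to P1.
At P1 the remaining stops are P2 9, P6 15, P4 25; go to P2.
At P2 the remaining stops are P4 22, P6 24; go to P4.
At P4 the remaining stops are P6 10; go to P6.
Return P6→Hub: 30.
Total = 18 + 8 + 19 + 9 + 22 + 10 + 30 = 116.

Nearest-neighbour total = 116 miles; route Hub → P3 → P5 → P1 → P2 → P4 → P6 → Hub.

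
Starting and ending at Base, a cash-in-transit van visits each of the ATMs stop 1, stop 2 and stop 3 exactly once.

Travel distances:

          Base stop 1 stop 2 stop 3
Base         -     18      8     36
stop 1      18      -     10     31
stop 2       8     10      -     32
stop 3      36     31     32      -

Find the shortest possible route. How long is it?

With 3 stops there are 3!/2 = 3 distinct round trips (a route and its reverse cost the same).
Base → stop 1 → stop 2 → stop 3 → Base: 18+10+32+36 = 96
Base → stop 1 → stop 3 → stop 2 → Base: 18+31+32+8 = 89
Base → stop 2 → stop 1 → stop 3 → Base: 8+10+31+36 = 85
The minimum is 85.
One optimal route: Base → stop 2 → stop 1 → stop 3 → Base (or its reverse).

85 — the shortest possible round trip.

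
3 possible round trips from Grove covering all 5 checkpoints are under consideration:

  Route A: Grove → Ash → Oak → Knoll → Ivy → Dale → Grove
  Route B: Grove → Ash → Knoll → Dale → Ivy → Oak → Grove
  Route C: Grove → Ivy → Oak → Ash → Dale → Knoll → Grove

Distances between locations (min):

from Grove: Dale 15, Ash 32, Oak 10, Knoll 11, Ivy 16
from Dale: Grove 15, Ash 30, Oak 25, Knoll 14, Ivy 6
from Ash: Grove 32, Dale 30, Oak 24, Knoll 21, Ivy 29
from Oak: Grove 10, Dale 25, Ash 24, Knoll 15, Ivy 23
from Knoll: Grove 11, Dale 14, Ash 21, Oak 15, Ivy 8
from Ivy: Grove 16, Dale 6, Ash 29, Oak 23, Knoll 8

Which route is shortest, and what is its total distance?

100 min — Route A is the shortest.

Route A: 32 + 24 + 15 + 8 + 6 + 15 = 100
Route B: 32 + 21 + 14 + 6 + 23 + 10 = 106
Route C: 16 + 23 + 24 + 30 + 14 + 11 = 118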